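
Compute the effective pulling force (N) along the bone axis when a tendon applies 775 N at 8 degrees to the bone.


F_eff = F_tendon * cos(theta)
theta = 8 deg = 0.1396 rad
cos(theta) = 0.9903
F_eff = 775 * 0.9903
F_eff = 767.4578


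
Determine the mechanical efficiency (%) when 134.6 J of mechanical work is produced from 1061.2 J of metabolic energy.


eta = (W_mech / E_meta) * 100
eta = (134.6 / 1061.2) * 100
ratio = 0.1268
eta = 12.6838


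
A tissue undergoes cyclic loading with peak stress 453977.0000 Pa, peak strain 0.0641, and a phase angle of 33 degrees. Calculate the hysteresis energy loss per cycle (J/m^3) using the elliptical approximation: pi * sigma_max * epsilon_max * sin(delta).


E_loss = pi * sigma_max * epsilon_max * sin(delta)
delta = 33 deg = 0.5760 rad
sin(delta) = 0.5446
E_loss = pi * 453977.0000 * 0.0641 * 0.5446
E_loss = 49790.9620


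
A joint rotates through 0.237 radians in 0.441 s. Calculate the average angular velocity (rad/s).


omega = delta_theta / delta_t
omega = 0.237 / 0.441
omega = 0.5374


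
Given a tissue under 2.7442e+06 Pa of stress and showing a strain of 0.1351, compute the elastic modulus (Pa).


E = stress / strain
E = 2.7442e+06 / 0.1351
E = 2.0312e+07


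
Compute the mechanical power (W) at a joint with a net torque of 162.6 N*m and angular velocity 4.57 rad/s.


P = M * omega
P = 162.6 * 4.57
P = 743.0820


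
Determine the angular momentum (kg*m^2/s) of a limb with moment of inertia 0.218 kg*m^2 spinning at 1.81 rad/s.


L = I * omega
L = 0.218 * 1.81
L = 0.3946


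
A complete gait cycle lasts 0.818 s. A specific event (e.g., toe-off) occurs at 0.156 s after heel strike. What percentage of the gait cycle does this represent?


pct = (event_time / cycle_time) * 100
pct = (0.156 / 0.818) * 100
ratio = 0.1907
pct = 19.0709


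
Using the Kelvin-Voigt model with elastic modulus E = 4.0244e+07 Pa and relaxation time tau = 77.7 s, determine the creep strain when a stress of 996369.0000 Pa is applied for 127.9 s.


epsilon(t) = (sigma/E) * (1 - exp(-t/tau))
sigma/E = 996369.0000 / 4.0244e+07 = 0.0248
exp(-t/tau) = exp(-127.9 / 77.7) = 0.1928
epsilon = 0.0248 * (1 - 0.1928)
epsilon = 0.0200


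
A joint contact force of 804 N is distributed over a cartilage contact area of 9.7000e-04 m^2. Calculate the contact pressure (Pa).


P = F / A
P = 804 / 9.7000e-04
P = 828865.9794


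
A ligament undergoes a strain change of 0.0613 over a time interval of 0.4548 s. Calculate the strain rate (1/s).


strain_rate = delta_strain / delta_t
strain_rate = 0.0613 / 0.4548
strain_rate = 0.1348


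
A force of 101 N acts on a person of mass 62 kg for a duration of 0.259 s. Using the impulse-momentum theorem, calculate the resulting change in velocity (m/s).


J = F * dt = 101 * 0.259 = 26.1590 N*s
delta_v = J / m
delta_v = 26.1590 / 62
delta_v = 0.4219


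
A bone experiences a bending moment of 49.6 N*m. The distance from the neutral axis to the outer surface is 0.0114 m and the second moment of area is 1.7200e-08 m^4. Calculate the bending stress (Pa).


sigma = M * c / I
sigma = 49.6 * 0.0114 / 1.7200e-08
M * c = 0.5654
sigma = 3.2874e+07


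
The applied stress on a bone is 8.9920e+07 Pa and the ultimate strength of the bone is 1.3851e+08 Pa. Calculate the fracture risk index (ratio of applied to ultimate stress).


FRI = applied / ultimate
FRI = 8.9920e+07 / 1.3851e+08
FRI = 0.6492


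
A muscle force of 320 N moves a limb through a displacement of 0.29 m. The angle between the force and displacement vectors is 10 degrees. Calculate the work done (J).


W = F * d * cos(theta)
theta = 10 deg = 0.1745 rad
cos(theta) = 0.9848
W = 320 * 0.29 * 0.9848
W = 91.3902


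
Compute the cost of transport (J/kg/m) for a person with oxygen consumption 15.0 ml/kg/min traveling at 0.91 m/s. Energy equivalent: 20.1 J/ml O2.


Power per kg = VO2 * 20.1 / 60
Power per kg = 15.0 * 20.1 / 60 = 5.0250 W/kg
Cost = power_per_kg / speed
Cost = 5.0250 / 0.91
Cost = 5.5220


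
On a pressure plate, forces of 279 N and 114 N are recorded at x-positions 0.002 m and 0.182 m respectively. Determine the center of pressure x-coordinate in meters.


COP_x = (F1*x1 + F2*x2) / (F1 + F2)
COP_x = (279*0.002 + 114*0.182) / (279 + 114)
Numerator = 21.3060
Denominator = 393
COP_x = 0.0542


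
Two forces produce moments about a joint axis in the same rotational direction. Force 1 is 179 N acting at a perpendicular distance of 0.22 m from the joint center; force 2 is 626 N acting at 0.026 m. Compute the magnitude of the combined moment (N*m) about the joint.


M = F1 * d1 + F2 * d2
M = 179 * 0.22 + 626 * 0.026
M = 39.3800 + 16.2760
M = 55.6560


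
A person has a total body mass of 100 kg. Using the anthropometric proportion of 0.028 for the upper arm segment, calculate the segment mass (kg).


m_segment = body_mass * fraction
m_segment = 100 * 0.028
m_segment = 2.8000


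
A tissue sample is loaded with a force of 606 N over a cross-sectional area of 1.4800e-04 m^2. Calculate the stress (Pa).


stress = F / A
stress = 606 / 1.4800e-04
stress = 4.0946e+06


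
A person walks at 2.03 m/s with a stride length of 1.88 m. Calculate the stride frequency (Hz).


f = v / stride_length
f = 2.03 / 1.88
f = 1.0798


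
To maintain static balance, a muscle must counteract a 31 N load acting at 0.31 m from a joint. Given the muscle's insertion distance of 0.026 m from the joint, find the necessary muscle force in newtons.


F_muscle = W * d_load / d_muscle
F_muscle = 31 * 0.31 / 0.026
Numerator = 9.6100
F_muscle = 369.6154


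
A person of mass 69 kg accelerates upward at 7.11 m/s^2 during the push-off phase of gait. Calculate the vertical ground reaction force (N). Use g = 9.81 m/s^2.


GRF = m * (g + a)
GRF = 69 * (9.81 + 7.11)
GRF = 69 * 16.9200
GRF = 1167.4800


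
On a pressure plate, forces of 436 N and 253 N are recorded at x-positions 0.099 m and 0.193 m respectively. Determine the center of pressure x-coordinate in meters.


COP_x = (F1*x1 + F2*x2) / (F1 + F2)
COP_x = (436*0.099 + 253*0.193) / (436 + 253)
Numerator = 91.9930
Denominator = 689
COP_x = 0.1335


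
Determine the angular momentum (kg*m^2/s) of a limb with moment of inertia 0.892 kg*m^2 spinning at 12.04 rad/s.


L = I * omega
L = 0.892 * 12.04
L = 10.7397


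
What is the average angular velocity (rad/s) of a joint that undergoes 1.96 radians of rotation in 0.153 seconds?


omega = delta_theta / delta_t
omega = 1.96 / 0.153
omega = 12.8105


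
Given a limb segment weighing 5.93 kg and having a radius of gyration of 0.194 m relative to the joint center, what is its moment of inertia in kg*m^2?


I = m * k^2
I = 5.93 * 0.194^2
k^2 = 0.0376
I = 0.2232


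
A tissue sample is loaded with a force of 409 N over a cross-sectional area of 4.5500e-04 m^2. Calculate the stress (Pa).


stress = F / A
stress = 409 / 4.5500e-04
stress = 898901.0989


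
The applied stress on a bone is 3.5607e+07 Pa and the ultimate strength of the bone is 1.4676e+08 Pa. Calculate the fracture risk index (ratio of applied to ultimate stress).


FRI = applied / ultimate
FRI = 3.5607e+07 / 1.4676e+08
FRI = 0.2426


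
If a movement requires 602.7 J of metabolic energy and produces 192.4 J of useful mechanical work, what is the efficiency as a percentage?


eta = (W_mech / E_meta) * 100
eta = (192.4 / 602.7) * 100
ratio = 0.3192
eta = 31.9230


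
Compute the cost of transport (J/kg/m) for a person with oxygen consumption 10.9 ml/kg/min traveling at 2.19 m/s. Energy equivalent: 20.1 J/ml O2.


Power per kg = VO2 * 20.1 / 60
Power per kg = 10.9 * 20.1 / 60 = 3.6515 W/kg
Cost = power_per_kg / speed
Cost = 3.6515 / 2.19
Cost = 1.6674


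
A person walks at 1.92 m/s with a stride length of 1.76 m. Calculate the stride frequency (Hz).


f = v / stride_length
f = 1.92 / 1.76
f = 1.0909


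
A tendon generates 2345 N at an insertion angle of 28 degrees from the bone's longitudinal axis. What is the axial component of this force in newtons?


F_eff = F_tendon * cos(theta)
theta = 28 deg = 0.4887 rad
cos(theta) = 0.8829
F_eff = 2345 * 0.8829
F_eff = 2070.5121


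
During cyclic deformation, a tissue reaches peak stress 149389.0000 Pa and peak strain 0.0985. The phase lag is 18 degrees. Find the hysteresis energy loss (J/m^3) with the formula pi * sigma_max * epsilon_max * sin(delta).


E_loss = pi * sigma_max * epsilon_max * sin(delta)
delta = 18 deg = 0.3142 rad
sin(delta) = 0.3090
E_loss = pi * 149389.0000 * 0.0985 * 0.3090
E_loss = 14285.2251


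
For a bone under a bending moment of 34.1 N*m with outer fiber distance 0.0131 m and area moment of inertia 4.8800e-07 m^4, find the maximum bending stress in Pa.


sigma = M * c / I
sigma = 34.1 * 0.0131 / 4.8800e-07
M * c = 0.4467
sigma = 915389.3443


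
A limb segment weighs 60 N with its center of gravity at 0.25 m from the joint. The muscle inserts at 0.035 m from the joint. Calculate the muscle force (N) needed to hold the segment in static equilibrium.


F_muscle = W * d_load / d_muscle
F_muscle = 60 * 0.25 / 0.035
Numerator = 15.0000
F_muscle = 428.5714


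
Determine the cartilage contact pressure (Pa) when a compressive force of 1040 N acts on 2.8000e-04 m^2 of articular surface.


P = F / A
P = 1040 / 2.8000e-04
P = 3.7143e+06


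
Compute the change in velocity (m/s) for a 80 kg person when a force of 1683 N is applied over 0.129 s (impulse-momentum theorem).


J = F * dt = 1683 * 0.129 = 217.1070 N*s
delta_v = J / m
delta_v = 217.1070 / 80
delta_v = 2.7138


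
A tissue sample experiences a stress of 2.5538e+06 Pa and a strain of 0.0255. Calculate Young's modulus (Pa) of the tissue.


E = stress / strain
E = 2.5538e+06 / 0.0255
E = 1.0015e+08


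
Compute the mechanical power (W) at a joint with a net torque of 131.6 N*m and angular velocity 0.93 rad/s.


P = M * omega
P = 131.6 * 0.93
P = 122.3880


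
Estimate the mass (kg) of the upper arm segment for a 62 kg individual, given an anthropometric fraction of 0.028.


m_segment = body_mass * fraction
m_segment = 62 * 0.028
m_segment = 1.7360


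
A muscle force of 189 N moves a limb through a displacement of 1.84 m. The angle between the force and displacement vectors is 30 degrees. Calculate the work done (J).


W = F * d * cos(theta)
theta = 30 deg = 0.5236 rad
cos(theta) = 0.8660
W = 189 * 1.84 * 0.8660
W = 301.1690


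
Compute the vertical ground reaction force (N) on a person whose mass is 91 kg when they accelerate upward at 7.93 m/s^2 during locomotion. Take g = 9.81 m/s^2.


GRF = m * (g + a)
GRF = 91 * (9.81 + 7.93)
GRF = 91 * 17.7400
GRF = 1614.3400


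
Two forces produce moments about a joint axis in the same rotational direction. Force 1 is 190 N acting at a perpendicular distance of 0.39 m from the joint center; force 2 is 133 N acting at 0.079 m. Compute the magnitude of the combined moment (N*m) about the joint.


M = F1 * d1 + F2 * d2
M = 190 * 0.39 + 133 * 0.079
M = 74.1000 + 10.5070
M = 84.6070


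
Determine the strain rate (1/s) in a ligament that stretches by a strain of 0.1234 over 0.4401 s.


strain_rate = delta_strain / delta_t
strain_rate = 0.1234 / 0.4401
strain_rate = 0.2804


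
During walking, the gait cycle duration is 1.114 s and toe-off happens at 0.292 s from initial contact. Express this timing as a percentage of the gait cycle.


pct = (event_time / cycle_time) * 100
pct = (0.292 / 1.114) * 100
ratio = 0.2621
pct = 26.2118


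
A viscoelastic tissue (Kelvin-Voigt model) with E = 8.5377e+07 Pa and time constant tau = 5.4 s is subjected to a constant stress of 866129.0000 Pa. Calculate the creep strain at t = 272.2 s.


epsilon(t) = (sigma/E) * (1 - exp(-t/tau))
sigma/E = 866129.0000 / 8.5377e+07 = 0.0101
exp(-t/tau) = exp(-272.2 / 5.4) = 1.2833e-22
epsilon = 0.0101 * (1 - 1.2833e-22)
epsilon = 0.0101


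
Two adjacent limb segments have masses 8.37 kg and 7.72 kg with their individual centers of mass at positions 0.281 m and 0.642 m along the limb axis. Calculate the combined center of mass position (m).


COM = (m1*x1 + m2*x2) / (m1 + m2)
COM = (8.37*0.281 + 7.72*0.642) / (8.37 + 7.72)
Numerator = 7.3082
Denominator = 16.0900
COM = 0.4542


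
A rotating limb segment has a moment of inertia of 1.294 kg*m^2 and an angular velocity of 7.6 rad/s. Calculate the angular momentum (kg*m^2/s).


L = I * omega
L = 1.294 * 7.6
L = 9.8344


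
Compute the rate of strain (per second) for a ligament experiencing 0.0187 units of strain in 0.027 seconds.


strain_rate = delta_strain / delta_t
strain_rate = 0.0187 / 0.027
strain_rate = 0.6926


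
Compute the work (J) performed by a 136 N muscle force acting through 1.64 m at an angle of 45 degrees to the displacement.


W = F * d * cos(theta)
theta = 45 deg = 0.7854 rad
cos(theta) = 0.7071
W = 136 * 1.64 * 0.7071
W = 157.7131


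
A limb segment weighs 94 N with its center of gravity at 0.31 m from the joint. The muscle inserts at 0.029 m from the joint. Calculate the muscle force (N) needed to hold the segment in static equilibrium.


F_muscle = W * d_load / d_muscle
F_muscle = 94 * 0.31 / 0.029
Numerator = 29.1400
F_muscle = 1004.8276


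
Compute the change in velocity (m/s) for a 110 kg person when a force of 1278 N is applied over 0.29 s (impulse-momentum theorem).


J = F * dt = 1278 * 0.29 = 370.6200 N*s
delta_v = J / m
delta_v = 370.6200 / 110
delta_v = 3.3693


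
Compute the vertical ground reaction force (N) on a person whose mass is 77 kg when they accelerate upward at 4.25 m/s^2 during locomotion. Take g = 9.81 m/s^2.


GRF = m * (g + a)
GRF = 77 * (9.81 + 4.25)
GRF = 77 * 14.0600
GRF = 1082.6200


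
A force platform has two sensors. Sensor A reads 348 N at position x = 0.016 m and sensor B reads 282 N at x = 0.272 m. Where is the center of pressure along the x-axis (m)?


COP_x = (F1*x1 + F2*x2) / (F1 + F2)
COP_x = (348*0.016 + 282*0.272) / (348 + 282)
Numerator = 82.2720
Denominator = 630
COP_x = 0.1306


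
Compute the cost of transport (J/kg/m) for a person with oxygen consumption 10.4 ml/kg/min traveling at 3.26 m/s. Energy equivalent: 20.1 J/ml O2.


Power per kg = VO2 * 20.1 / 60
Power per kg = 10.4 * 20.1 / 60 = 3.4840 W/kg
Cost = power_per_kg / speed
Cost = 3.4840 / 3.26
Cost = 1.0687


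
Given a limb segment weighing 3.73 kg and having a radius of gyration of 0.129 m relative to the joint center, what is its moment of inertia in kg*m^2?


I = m * k^2
I = 3.73 * 0.129^2
k^2 = 0.0166
I = 0.0621


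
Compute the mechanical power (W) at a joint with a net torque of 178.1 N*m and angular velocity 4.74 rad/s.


P = M * omega
P = 178.1 * 4.74
P = 844.1940


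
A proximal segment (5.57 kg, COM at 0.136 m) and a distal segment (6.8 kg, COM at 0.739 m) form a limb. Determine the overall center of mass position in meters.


COM = (m1*x1 + m2*x2) / (m1 + m2)
COM = (5.57*0.136 + 6.8*0.739) / (5.57 + 6.8)
Numerator = 5.7827
Denominator = 12.3700
COM = 0.4675


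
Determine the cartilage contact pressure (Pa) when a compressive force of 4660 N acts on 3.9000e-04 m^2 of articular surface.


P = F / A
P = 4660 / 3.9000e-04
P = 1.1949e+07


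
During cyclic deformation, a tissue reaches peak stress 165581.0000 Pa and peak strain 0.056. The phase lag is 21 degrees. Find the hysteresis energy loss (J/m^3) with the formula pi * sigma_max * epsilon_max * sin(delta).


E_loss = pi * sigma_max * epsilon_max * sin(delta)
delta = 21 deg = 0.3665 rad
sin(delta) = 0.3584
E_loss = pi * 165581.0000 * 0.056 * 0.3584
E_loss = 10439.4487


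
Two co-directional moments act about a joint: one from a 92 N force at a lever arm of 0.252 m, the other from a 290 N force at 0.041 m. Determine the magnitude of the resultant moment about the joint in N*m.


M = F1 * d1 + F2 * d2
M = 92 * 0.252 + 290 * 0.041
M = 23.1840 + 11.8900
M = 35.0740


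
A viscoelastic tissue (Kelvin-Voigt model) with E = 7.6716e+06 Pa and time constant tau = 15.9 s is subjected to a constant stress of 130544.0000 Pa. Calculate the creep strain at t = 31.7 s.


epsilon(t) = (sigma/E) * (1 - exp(-t/tau))
sigma/E = 130544.0000 / 7.6716e+06 = 0.0170
exp(-t/tau) = exp(-31.7 / 15.9) = 0.1362
epsilon = 0.0170 * (1 - 0.1362)
epsilon = 0.0147


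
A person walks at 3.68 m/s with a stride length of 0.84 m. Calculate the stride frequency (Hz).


f = v / stride_length
f = 3.68 / 0.84
f = 4.3810


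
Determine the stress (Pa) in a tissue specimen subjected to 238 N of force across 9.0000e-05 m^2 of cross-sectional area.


stress = F / A
stress = 238 / 9.0000e-05
stress = 2.6444e+06


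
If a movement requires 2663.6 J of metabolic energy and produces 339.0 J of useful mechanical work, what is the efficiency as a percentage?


eta = (W_mech / E_meta) * 100
eta = (339.0 / 2663.6) * 100
ratio = 0.1273
eta = 12.7271


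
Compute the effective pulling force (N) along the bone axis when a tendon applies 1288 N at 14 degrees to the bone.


F_eff = F_tendon * cos(theta)
theta = 14 deg = 0.2443 rad
cos(theta) = 0.9703
F_eff = 1288 * 0.9703
F_eff = 1249.7409


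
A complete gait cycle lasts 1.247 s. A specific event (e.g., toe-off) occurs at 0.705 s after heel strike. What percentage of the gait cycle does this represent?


pct = (event_time / cycle_time) * 100
pct = (0.705 / 1.247) * 100
ratio = 0.5654
pct = 56.5357


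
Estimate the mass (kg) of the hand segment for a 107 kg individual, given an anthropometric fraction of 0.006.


m_segment = body_mass * fraction
m_segment = 107 * 0.006
m_segment = 0.6420


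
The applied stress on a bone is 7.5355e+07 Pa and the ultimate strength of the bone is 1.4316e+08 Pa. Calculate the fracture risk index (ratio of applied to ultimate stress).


FRI = applied / ultimate
FRI = 7.5355e+07 / 1.4316e+08
FRI = 0.5264


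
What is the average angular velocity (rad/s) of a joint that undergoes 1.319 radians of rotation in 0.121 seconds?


omega = delta_theta / delta_t
omega = 1.319 / 0.121
omega = 10.9008


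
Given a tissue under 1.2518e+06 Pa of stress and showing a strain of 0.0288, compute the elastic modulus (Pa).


E = stress / strain
E = 1.2518e+06 / 0.0288
E = 4.3465e+07


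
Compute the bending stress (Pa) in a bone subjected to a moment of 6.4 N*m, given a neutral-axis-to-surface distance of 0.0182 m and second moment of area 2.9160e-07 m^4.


sigma = M * c / I
sigma = 6.4 * 0.0182 / 2.9160e-07
M * c = 0.1165
sigma = 399451.3032


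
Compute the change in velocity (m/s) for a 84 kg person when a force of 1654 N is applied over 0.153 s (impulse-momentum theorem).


J = F * dt = 1654 * 0.153 = 253.0620 N*s
delta_v = J / m
delta_v = 253.0620 / 84
delta_v = 3.0126


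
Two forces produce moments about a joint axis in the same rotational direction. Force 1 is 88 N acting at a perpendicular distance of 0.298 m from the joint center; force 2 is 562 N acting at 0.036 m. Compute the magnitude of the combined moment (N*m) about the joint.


M = F1 * d1 + F2 * d2
M = 88 * 0.298 + 562 * 0.036
M = 26.2240 + 20.2320
M = 46.4560


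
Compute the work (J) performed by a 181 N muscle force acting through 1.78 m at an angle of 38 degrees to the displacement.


W = F * d * cos(theta)
theta = 38 deg = 0.6632 rad
cos(theta) = 0.7880
W = 181 * 1.78 * 0.7880
W = 253.8813


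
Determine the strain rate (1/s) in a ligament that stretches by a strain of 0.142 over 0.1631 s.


strain_rate = delta_strain / delta_t
strain_rate = 0.142 / 0.1631
strain_rate = 0.8706


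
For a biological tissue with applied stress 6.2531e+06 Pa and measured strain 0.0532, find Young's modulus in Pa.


E = stress / strain
E = 6.2531e+06 / 0.0532
E = 1.1754e+08


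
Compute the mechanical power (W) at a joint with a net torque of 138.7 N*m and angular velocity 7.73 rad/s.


P = M * omega
P = 138.7 * 7.73
P = 1072.1510


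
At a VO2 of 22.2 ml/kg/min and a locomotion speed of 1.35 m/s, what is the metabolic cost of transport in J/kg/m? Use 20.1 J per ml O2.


Power per kg = VO2 * 20.1 / 60
Power per kg = 22.2 * 20.1 / 60 = 7.4370 W/kg
Cost = power_per_kg / speed
Cost = 7.4370 / 1.35
Cost = 5.5089


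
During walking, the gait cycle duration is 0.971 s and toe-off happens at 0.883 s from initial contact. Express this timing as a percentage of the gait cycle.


pct = (event_time / cycle_time) * 100
pct = (0.883 / 0.971) * 100
ratio = 0.9094
pct = 90.9372


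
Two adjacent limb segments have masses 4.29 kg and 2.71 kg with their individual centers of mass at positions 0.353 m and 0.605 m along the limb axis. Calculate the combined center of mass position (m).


COM = (m1*x1 + m2*x2) / (m1 + m2)
COM = (4.29*0.353 + 2.71*0.605) / (4.29 + 2.71)
Numerator = 3.1539
Denominator = 7.0000
COM = 0.4506


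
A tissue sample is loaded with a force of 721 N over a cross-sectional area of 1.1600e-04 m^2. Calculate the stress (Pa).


stress = F / A
stress = 721 / 1.1600e-04
stress = 6.2155e+06


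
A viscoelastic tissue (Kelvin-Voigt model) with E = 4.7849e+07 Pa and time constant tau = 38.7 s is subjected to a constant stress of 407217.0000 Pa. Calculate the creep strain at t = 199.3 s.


epsilon(t) = (sigma/E) * (1 - exp(-t/tau))
sigma/E = 407217.0000 / 4.7849e+07 = 0.0085
exp(-t/tau) = exp(-199.3 / 38.7) = 0.0058
epsilon = 0.0085 * (1 - 0.0058)
epsilon = 0.0085


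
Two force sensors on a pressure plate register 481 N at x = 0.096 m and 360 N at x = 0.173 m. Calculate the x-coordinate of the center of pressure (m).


COP_x = (F1*x1 + F2*x2) / (F1 + F2)
COP_x = (481*0.096 + 360*0.173) / (481 + 360)
Numerator = 108.4560
Denominator = 841
COP_x = 0.1290


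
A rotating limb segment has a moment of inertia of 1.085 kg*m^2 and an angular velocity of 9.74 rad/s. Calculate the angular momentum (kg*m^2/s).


L = I * omega
L = 1.085 * 9.74
L = 10.5679


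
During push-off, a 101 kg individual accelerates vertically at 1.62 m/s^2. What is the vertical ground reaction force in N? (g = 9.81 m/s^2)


GRF = m * (g + a)
GRF = 101 * (9.81 + 1.62)
GRF = 101 * 11.4300
GRF = 1154.4300


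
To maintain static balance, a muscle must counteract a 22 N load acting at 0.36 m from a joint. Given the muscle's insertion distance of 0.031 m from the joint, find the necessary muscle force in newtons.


F_muscle = W * d_load / d_muscle
F_muscle = 22 * 0.36 / 0.031
Numerator = 7.9200
F_muscle = 255.4839


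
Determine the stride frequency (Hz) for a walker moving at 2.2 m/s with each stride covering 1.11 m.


f = v / stride_length
f = 2.2 / 1.11
f = 1.9820


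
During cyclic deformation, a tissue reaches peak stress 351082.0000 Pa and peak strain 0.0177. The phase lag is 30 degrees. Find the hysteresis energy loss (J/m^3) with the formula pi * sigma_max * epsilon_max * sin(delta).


E_loss = pi * sigma_max * epsilon_max * sin(delta)
delta = 30 deg = 0.5236 rad
sin(delta) = 0.5000
E_loss = pi * 351082.0000 * 0.0177 * 0.5000
E_loss = 9761.1662


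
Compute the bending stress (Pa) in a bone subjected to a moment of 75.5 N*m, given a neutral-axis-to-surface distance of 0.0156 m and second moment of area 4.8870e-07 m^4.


sigma = M * c / I
sigma = 75.5 * 0.0156 / 4.8870e-07
M * c = 1.1778
sigma = 2.4101e+06


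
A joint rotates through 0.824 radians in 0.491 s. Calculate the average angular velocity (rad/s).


omega = delta_theta / delta_t
omega = 0.824 / 0.491
omega = 1.6782


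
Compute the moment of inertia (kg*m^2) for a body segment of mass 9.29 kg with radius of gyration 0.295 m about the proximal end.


I = m * k^2
I = 9.29 * 0.295^2
k^2 = 0.0870
I = 0.8085


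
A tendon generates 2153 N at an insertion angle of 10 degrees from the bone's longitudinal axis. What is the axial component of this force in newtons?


F_eff = F_tendon * cos(theta)
theta = 10 deg = 0.1745 rad
cos(theta) = 0.9848
F_eff = 2153 * 0.9848
F_eff = 2120.2911


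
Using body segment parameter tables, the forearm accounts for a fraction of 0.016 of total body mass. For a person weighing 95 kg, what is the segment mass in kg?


m_segment = body_mass * fraction
m_segment = 95 * 0.016
m_segment = 1.5200


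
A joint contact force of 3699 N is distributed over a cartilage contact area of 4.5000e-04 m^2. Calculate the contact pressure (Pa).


P = F / A
P = 3699 / 4.5000e-04
P = 8.2200e+06


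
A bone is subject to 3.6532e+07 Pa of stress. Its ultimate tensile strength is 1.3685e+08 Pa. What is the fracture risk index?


FRI = applied / ultimate
FRI = 3.6532e+07 / 1.3685e+08
FRI = 0.2669


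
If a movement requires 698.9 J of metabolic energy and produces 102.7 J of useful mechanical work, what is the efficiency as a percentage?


eta = (W_mech / E_meta) * 100
eta = (102.7 / 698.9) * 100
ratio = 0.1469
eta = 14.6945


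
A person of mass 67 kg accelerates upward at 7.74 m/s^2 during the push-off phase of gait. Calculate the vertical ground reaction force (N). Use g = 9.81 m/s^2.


GRF = m * (g + a)
GRF = 67 * (9.81 + 7.74)
GRF = 67 * 17.5500
GRF = 1175.8500


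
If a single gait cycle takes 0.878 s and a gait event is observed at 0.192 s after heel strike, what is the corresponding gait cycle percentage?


pct = (event_time / cycle_time) * 100
pct = (0.192 / 0.878) * 100
ratio = 0.2187
pct = 21.8679


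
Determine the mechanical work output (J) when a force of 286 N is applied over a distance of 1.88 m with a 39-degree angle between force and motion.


W = F * d * cos(theta)
theta = 39 deg = 0.6807 rad
cos(theta) = 0.7771
W = 286 * 1.88 * 0.7771
W = 417.8558


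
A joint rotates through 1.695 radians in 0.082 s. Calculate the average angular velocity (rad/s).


omega = delta_theta / delta_t
omega = 1.695 / 0.082
omega = 20.6707


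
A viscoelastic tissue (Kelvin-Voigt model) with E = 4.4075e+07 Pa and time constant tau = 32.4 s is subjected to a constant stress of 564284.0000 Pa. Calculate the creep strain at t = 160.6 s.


epsilon(t) = (sigma/E) * (1 - exp(-t/tau))
sigma/E = 564284.0000 / 4.4075e+07 = 0.0128
exp(-t/tau) = exp(-160.6 / 32.4) = 0.0070
epsilon = 0.0128 * (1 - 0.0070)
epsilon = 0.0127


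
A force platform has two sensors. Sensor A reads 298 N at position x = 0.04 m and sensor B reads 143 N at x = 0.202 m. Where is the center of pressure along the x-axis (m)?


COP_x = (F1*x1 + F2*x2) / (F1 + F2)
COP_x = (298*0.04 + 143*0.202) / (298 + 143)
Numerator = 40.8060
Denominator = 441
COP_x = 0.0925


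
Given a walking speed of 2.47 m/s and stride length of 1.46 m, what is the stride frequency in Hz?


f = v / stride_length
f = 2.47 / 1.46
f = 1.6918


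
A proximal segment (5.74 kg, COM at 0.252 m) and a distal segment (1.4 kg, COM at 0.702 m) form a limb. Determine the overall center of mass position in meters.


COM = (m1*x1 + m2*x2) / (m1 + m2)
COM = (5.74*0.252 + 1.4*0.702) / (5.74 + 1.4)
Numerator = 2.4293
Denominator = 7.1400
COM = 0.3402


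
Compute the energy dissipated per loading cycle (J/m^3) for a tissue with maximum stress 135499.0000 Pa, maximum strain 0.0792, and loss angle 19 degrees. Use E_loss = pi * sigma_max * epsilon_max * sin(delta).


E_loss = pi * sigma_max * epsilon_max * sin(delta)
delta = 19 deg = 0.3316 rad
sin(delta) = 0.3256
E_loss = pi * 135499.0000 * 0.0792 * 0.3256
E_loss = 10976.2265


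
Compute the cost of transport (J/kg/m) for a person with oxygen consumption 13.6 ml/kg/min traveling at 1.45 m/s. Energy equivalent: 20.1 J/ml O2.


Power per kg = VO2 * 20.1 / 60
Power per kg = 13.6 * 20.1 / 60 = 4.5560 W/kg
Cost = power_per_kg / speed
Cost = 4.5560 / 1.45
Cost = 3.1421


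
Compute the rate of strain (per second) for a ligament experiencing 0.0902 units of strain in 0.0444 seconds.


strain_rate = delta_strain / delta_t
strain_rate = 0.0902 / 0.0444
strain_rate = 2.0315


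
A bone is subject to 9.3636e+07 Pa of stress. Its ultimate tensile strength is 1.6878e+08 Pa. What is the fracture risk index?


FRI = applied / ultimate
FRI = 9.3636e+07 / 1.6878e+08
FRI = 0.5548


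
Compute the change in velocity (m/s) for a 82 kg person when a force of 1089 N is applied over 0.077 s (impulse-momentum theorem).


J = F * dt = 1089 * 0.077 = 83.8530 N*s
delta_v = J / m
delta_v = 83.8530 / 82
delta_v = 1.0226


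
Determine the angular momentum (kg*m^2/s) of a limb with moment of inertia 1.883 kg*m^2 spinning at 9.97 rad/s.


L = I * omega
L = 1.883 * 9.97
L = 18.7735


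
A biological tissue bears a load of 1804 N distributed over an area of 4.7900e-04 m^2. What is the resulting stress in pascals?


stress = F / A
stress = 1804 / 4.7900e-04
stress = 3.7662e+06


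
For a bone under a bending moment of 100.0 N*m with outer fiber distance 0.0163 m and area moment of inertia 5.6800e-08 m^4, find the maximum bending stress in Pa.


sigma = M * c / I
sigma = 100.0 * 0.0163 / 5.6800e-08
M * c = 1.6300
sigma = 2.8697e+07


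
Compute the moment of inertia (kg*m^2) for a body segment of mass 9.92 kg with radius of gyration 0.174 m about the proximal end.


I = m * k^2
I = 9.92 * 0.174^2
k^2 = 0.0303
I = 0.3003


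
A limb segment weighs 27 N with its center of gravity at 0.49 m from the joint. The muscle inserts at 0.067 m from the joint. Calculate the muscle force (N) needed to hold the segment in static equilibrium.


F_muscle = W * d_load / d_muscle
F_muscle = 27 * 0.49 / 0.067
Numerator = 13.2300
F_muscle = 197.4627


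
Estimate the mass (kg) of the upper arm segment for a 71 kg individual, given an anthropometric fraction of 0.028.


m_segment = body_mass * fraction
m_segment = 71 * 0.028
m_segment = 1.9880


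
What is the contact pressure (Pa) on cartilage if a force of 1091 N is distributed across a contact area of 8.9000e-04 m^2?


P = F / A
P = 1091 / 8.9000e-04
P = 1.2258e+06


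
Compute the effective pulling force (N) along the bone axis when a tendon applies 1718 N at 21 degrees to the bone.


F_eff = F_tendon * cos(theta)
theta = 21 deg = 0.3665 rad
cos(theta) = 0.9336
F_eff = 1718 * 0.9336
F_eff = 1603.8912


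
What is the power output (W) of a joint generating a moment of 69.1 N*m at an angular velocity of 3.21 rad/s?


P = M * omega
P = 69.1 * 3.21
P = 221.8110


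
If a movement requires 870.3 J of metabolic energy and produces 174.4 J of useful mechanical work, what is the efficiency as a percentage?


eta = (W_mech / E_meta) * 100
eta = (174.4 / 870.3) * 100
ratio = 0.2004
eta = 20.0391


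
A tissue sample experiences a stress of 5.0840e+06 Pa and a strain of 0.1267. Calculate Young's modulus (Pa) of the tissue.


E = stress / strain
E = 5.0840e+06 / 0.1267
E = 4.0126e+07


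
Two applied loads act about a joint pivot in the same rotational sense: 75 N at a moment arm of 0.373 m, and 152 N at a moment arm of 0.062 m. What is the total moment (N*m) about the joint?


M = F1 * d1 + F2 * d2
M = 75 * 0.373 + 152 * 0.062
M = 27.9750 + 9.4240
M = 37.3990


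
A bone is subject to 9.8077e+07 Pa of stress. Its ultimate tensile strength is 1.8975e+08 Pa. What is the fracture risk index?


FRI = applied / ultimate
FRI = 9.8077e+07 / 1.8975e+08
FRI = 0.5169


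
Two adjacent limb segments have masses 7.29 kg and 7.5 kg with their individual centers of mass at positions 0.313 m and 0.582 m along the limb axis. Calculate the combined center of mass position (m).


COM = (m1*x1 + m2*x2) / (m1 + m2)
COM = (7.29*0.313 + 7.5*0.582) / (7.29 + 7.5)
Numerator = 6.6468
Denominator = 14.7900
COM = 0.4494


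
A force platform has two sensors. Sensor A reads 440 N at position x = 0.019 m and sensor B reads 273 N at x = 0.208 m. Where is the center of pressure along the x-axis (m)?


COP_x = (F1*x1 + F2*x2) / (F1 + F2)
COP_x = (440*0.019 + 273*0.208) / (440 + 273)
Numerator = 65.1440
Denominator = 713
COP_x = 0.0914


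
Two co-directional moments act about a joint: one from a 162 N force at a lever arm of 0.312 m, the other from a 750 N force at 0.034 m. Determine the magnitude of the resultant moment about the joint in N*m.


M = F1 * d1 + F2 * d2
M = 162 * 0.312 + 750 * 0.034
M = 50.5440 + 25.5000
M = 76.0440


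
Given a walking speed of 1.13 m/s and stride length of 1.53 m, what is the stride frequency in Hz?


f = v / stride_length
f = 1.13 / 1.53
f = 0.7386


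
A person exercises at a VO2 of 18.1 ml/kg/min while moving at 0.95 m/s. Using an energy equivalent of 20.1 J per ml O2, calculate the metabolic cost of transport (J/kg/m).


Power per kg = VO2 * 20.1 / 60
Power per kg = 18.1 * 20.1 / 60 = 6.0635 W/kg
Cost = power_per_kg / speed
Cost = 6.0635 / 0.95
Cost = 6.3826


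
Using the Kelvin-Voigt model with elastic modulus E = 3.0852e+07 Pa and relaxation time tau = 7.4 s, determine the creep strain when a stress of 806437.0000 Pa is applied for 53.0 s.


epsilon(t) = (sigma/E) * (1 - exp(-t/tau))
sigma/E = 806437.0000 / 3.0852e+07 = 0.0261
exp(-t/tau) = exp(-53.0 / 7.4) = 7.7538e-04
epsilon = 0.0261 * (1 - 7.7538e-04)
epsilon = 0.0261


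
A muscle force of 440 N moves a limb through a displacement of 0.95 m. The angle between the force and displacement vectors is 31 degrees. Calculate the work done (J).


W = F * d * cos(theta)
theta = 31 deg = 0.5411 rad
cos(theta) = 0.8572
W = 440 * 0.95 * 0.8572
W = 358.2959


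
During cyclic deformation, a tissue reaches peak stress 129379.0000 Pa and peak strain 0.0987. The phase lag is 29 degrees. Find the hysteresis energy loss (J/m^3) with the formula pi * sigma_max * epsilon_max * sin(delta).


E_loss = pi * sigma_max * epsilon_max * sin(delta)
delta = 29 deg = 0.5061 rad
sin(delta) = 0.4848
E_loss = pi * 129379.0000 * 0.0987 * 0.4848
E_loss = 19449.2135


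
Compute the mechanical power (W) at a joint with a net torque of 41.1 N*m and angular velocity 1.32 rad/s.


P = M * omega
P = 41.1 * 1.32
P = 54.2520


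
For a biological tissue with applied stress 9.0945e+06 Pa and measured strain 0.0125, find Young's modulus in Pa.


E = stress / strain
E = 9.0945e+06 / 0.0125
E = 7.2756e+08


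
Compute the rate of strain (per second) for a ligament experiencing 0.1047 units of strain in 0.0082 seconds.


strain_rate = delta_strain / delta_t
strain_rate = 0.1047 / 0.0082
strain_rate = 12.7683


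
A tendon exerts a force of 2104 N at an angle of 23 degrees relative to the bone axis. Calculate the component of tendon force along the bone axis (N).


F_eff = F_tendon * cos(theta)
theta = 23 deg = 0.4014 rad
cos(theta) = 0.9205
F_eff = 2104 * 0.9205
F_eff = 1936.7422


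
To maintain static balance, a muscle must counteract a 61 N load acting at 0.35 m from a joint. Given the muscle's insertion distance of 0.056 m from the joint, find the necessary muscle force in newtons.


F_muscle = W * d_load / d_muscle
F_muscle = 61 * 0.35 / 0.056
Numerator = 21.3500
F_muscle = 381.2500


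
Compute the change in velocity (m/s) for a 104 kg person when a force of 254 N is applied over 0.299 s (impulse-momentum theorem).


J = F * dt = 254 * 0.299 = 75.9460 N*s
delta_v = J / m
delta_v = 75.9460 / 104
delta_v = 0.7302


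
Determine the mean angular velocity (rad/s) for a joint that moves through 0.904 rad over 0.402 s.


omega = delta_theta / delta_t
omega = 0.904 / 0.402
omega = 2.2488


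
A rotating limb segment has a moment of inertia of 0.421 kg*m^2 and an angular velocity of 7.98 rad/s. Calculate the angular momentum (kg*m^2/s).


L = I * omega
L = 0.421 * 7.98
L = 3.3596


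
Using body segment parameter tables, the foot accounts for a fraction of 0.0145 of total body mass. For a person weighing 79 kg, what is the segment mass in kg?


m_segment = body_mass * fraction
m_segment = 79 * 0.0145
m_segment = 1.1455


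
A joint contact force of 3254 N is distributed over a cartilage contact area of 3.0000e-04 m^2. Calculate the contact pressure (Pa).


P = F / A
P = 3254 / 3.0000e-04
P = 1.0847e+07


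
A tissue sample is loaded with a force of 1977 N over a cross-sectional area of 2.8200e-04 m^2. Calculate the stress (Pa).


stress = F / A
stress = 1977 / 2.8200e-04
stress = 7.0106e+06


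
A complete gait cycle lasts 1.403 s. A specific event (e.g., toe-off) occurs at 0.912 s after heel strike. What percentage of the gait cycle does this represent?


pct = (event_time / cycle_time) * 100
pct = (0.912 / 1.403) * 100
ratio = 0.6500
pct = 65.0036


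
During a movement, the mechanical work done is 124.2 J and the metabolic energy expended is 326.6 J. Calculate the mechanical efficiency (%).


eta = (W_mech / E_meta) * 100
eta = (124.2 / 326.6) * 100
ratio = 0.3803
eta = 38.0282


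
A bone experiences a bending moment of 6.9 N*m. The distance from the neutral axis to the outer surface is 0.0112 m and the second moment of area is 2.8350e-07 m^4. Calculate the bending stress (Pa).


sigma = M * c / I
sigma = 6.9 * 0.0112 / 2.8350e-07
M * c = 0.0773
sigma = 272592.5926


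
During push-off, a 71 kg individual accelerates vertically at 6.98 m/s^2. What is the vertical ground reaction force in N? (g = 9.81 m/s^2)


GRF = m * (g + a)
GRF = 71 * (9.81 + 6.98)
GRF = 71 * 16.7900
GRF = 1192.0900


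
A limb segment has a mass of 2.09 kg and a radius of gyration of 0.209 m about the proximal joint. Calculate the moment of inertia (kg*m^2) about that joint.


I = m * k^2
I = 2.09 * 0.209^2
k^2 = 0.0437
I = 0.0913


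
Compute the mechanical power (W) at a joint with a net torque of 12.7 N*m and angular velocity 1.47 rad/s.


P = M * omega
P = 12.7 * 1.47
P = 18.6690


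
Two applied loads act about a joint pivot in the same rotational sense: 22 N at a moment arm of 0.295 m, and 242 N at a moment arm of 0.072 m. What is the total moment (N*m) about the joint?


M = F1 * d1 + F2 * d2
M = 22 * 0.295 + 242 * 0.072
M = 6.4900 + 17.4240
M = 23.9140


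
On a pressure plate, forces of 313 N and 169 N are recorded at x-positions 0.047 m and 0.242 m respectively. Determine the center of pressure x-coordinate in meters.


COP_x = (F1*x1 + F2*x2) / (F1 + F2)
COP_x = (313*0.047 + 169*0.242) / (313 + 169)
Numerator = 55.6090
Denominator = 482
COP_x = 0.1154


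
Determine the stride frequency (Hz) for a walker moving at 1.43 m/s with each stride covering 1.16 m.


f = v / stride_length
f = 1.43 / 1.16
f = 1.2328


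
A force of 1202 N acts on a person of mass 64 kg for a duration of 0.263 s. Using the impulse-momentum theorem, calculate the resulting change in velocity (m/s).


J = F * dt = 1202 * 0.263 = 316.1260 N*s
delta_v = J / m
delta_v = 316.1260 / 64
delta_v = 4.9395


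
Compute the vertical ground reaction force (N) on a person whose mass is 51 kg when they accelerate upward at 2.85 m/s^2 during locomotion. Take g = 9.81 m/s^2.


GRF = m * (g + a)
GRF = 51 * (9.81 + 2.85)
GRF = 51 * 12.6600
GRF = 645.6600


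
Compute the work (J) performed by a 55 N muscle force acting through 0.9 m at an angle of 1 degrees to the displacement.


W = F * d * cos(theta)
theta = 1 deg = 0.0175 rad
cos(theta) = 0.9998
W = 55 * 0.9 * 0.9998
W = 49.4925


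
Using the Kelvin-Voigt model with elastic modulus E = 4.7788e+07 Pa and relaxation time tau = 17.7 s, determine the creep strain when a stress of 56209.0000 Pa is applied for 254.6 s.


epsilon(t) = (sigma/E) * (1 - exp(-t/tau))
sigma/E = 56209.0000 / 4.7788e+07 = 0.0012
exp(-t/tau) = exp(-254.6 / 17.7) = 5.6628e-07
epsilon = 0.0012 * (1 - 5.6628e-07)
epsilon = 0.0012


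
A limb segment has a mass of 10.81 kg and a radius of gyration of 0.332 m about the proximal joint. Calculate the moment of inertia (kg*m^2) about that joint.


I = m * k^2
I = 10.81 * 0.332^2
k^2 = 0.1102
I = 1.1915


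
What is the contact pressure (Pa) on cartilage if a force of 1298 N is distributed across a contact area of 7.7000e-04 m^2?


P = F / A
P = 1298 / 7.7000e-04
P = 1.6857e+06
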